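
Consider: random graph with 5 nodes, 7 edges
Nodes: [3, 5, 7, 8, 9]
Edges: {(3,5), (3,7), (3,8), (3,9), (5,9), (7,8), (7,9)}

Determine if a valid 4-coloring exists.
Yes, G is 4-colorable

A valid 4-coloring: color 1: [3]; color 2: [8, 9]; color 3: [5, 7].
(χ(G) = 3 ≤ 4.)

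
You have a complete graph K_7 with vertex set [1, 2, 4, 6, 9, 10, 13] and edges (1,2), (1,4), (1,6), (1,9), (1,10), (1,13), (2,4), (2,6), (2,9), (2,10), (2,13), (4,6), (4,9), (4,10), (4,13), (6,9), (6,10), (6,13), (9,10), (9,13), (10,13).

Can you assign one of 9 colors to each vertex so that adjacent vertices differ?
A valid 9-coloring: color 1: [6]; color 2: [4]; color 3: [1]; color 4: [2]; color 5: [10]; color 6: [13]; color 7: [9].
(χ(G) = 7 ≤ 9.)

Yes, G is 9-colorable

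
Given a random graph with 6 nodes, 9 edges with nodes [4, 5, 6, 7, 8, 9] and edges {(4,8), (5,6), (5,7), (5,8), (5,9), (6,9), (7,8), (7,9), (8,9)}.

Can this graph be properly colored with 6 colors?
Yes, G is 6-colorable

A valid 6-coloring: color 1: [4, 9]; color 2: [6, 8]; color 3: [5]; color 4: [7].
(χ(G) = 4 ≤ 6.)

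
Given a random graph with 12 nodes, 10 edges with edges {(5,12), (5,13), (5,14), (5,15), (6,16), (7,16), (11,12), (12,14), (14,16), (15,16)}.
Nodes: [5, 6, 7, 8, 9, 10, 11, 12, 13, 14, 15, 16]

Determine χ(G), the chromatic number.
Clique number ω(G) = 3 (lower bound: χ ≥ ω).
The clique on [5, 12, 14] has size 3, forcing χ ≥ 3, and the coloring below uses 3 colors, so χ(G) = 3.
A valid 3-coloring: color 1: [5, 8, 9, 10, 11, 16]; color 2: [6, 7, 13, 14, 15]; color 3: [12].

χ(G) = 3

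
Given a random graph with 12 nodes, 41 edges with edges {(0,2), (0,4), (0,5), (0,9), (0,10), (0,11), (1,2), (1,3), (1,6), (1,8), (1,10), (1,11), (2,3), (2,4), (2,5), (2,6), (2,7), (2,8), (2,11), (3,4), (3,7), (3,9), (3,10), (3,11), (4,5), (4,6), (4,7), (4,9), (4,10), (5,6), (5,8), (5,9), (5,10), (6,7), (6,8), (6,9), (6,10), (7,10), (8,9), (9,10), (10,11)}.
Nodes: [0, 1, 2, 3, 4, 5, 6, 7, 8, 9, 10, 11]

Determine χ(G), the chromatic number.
Clique number ω(G) = 5 (lower bound: χ ≥ ω).
The clique on [0, 4, 5, 9, 10] has size 5, forcing χ ≥ 5, and the coloring below uses 5 colors, so χ(G) = 5.
A valid 5-coloring: color 1: [2, 10]; color 2: [0, 3, 6]; color 3: [4, 8, 11]; color 4: [1, 7, 9]; color 5: [5].

χ(G) = 5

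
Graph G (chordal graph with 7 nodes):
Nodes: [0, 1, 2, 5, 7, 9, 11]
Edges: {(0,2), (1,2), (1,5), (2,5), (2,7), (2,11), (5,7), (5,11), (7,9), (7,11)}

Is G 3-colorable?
The clique on vertices [2, 5, 7, 11] has size 4 > 3, so it alone needs 4 colors.

No, G is not 3-colorable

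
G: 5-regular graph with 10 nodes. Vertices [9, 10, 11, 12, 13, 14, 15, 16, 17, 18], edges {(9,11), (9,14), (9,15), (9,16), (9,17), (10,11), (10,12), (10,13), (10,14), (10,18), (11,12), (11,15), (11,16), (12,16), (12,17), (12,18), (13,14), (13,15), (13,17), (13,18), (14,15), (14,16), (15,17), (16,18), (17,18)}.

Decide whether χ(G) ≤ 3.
No, G is not 3-colorable

Odd cycle [17, 18, 10, 14, 15] needs 3 colors (χ ≥ 3).
Vertex 13 is adjacent to every vertex of [10, 14, 15, 17, 18], which already need 3 colors among themselves, so 13 needs a new color (χ ≥ 4).
Hence χ(G) ≥ 4 > 3, so no proper 3-coloring exists.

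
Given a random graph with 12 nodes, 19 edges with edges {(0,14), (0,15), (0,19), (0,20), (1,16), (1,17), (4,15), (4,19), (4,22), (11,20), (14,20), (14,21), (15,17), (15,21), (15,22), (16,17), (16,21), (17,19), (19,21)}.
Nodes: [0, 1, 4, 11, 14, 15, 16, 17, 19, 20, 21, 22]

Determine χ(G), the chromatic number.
Clique number ω(G) = 3 (lower bound: χ ≥ ω).
The clique on [1, 16, 17] has size 3, forcing χ ≥ 3, and the coloring below uses 3 colors, so χ(G) = 3.
A valid 3-coloring: color 1: [1, 15, 19, 20]; color 2: [0, 4, 11, 17, 21]; color 3: [14, 16, 22].

χ(G) = 3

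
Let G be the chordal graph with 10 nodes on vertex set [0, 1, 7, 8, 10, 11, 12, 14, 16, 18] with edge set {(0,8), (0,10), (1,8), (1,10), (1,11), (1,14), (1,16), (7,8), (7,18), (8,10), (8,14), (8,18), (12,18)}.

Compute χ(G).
Clique number ω(G) = 3 (lower bound: χ ≥ ω).
The clique on [0, 8, 10] has size 3, forcing χ ≥ 3, and the coloring below uses 3 colors, so χ(G) = 3.
A valid 3-coloring: color 1: [8, 11, 12, 16]; color 2: [0, 1, 18]; color 3: [7, 10, 14].

χ(G) = 3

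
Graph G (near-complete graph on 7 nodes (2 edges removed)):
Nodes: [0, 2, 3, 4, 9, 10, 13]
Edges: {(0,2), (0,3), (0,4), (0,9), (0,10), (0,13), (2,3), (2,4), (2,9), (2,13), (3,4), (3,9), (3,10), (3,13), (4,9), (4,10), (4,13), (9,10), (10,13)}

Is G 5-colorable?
A valid 5-coloring: color 1: [4]; color 2: [3]; color 3: [0]; color 4: [9, 13]; color 5: [2, 10].
(χ(G) = 5 ≤ 5.)

Yes, G is 5-colorable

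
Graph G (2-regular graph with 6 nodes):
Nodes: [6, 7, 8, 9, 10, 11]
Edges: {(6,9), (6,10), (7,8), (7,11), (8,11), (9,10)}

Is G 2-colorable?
No, G is not 2-colorable

The clique on vertices [7, 8, 11] has size 3 > 2, so it alone needs 3 colors.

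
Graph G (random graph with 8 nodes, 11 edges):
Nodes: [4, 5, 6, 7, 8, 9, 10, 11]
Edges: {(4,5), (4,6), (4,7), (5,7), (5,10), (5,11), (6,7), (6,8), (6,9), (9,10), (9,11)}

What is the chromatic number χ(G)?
Clique number ω(G) = 3 (lower bound: χ ≥ ω).
The clique on [4, 5, 7] has size 3, forcing χ ≥ 3, and the coloring below uses 3 colors, so χ(G) = 3.
A valid 3-coloring: color 1: [5, 6]; color 2: [7, 8, 9]; color 3: [4, 10, 11].

χ(G) = 3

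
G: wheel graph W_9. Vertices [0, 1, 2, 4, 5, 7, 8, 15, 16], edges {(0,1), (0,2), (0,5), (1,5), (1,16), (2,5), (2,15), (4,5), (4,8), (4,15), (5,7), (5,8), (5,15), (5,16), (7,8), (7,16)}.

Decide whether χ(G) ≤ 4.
A valid 4-coloring: color 1: [5]; color 2: [1, 2, 4, 7]; color 3: [0, 8, 15, 16].
(χ(G) = 3 ≤ 4.)

Yes, G is 4-colorable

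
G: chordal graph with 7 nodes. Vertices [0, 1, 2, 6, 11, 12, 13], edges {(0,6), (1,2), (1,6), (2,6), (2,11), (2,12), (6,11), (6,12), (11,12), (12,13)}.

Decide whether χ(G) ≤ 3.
No, G is not 3-colorable

The clique on vertices [2, 6, 11, 12] has size 4 > 3, so it alone needs 4 colors.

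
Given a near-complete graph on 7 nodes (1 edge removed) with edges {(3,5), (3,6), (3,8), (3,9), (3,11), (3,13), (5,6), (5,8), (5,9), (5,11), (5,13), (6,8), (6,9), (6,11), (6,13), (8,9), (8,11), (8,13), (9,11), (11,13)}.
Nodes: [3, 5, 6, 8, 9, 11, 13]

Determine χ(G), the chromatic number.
Clique number ω(G) = 6 (lower bound: χ ≥ ω).
The clique on [3, 5, 6, 8, 9, 11] has size 6, forcing χ ≥ 6, and the coloring below uses 6 colors, so χ(G) = 6.
A valid 6-coloring: color 1: [6]; color 2: [11]; color 3: [8]; color 4: [3]; color 5: [5]; color 6: [9, 13].

χ(G) = 6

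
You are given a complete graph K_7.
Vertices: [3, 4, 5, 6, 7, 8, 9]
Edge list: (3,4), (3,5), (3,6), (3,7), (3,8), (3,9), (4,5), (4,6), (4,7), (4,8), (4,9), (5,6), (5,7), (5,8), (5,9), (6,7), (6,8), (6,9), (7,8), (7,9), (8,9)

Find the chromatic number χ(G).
Clique number ω(G) = 7 (lower bound: χ ≥ ω).
The clique on [3, 4, 5, 6, 7, 8, 9] has size 7, forcing χ ≥ 7, and the coloring below uses 7 colors, so χ(G) = 7.
A valid 7-coloring: color 1: [7]; color 2: [3]; color 3: [5]; color 4: [4]; color 5: [6]; color 6: [9]; color 7: [8].

χ(G) = 7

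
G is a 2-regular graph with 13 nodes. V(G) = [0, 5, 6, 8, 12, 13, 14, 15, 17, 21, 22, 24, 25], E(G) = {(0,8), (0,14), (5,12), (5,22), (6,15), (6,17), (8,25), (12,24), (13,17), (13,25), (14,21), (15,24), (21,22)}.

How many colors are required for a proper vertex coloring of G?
Clique number ω(G) = 2 (lower bound: χ ≥ ω).
Odd cycle [8, 25, 13, 17, 6, 15, 24, 12, 5, 22, 21, 14, 0] needs 3 colors (χ ≥ 3).
The coloring below uses 3 colors, so χ(G) = 3.
A valid 3-coloring: color 1: [6, 8, 13, 14, 22, 24]; color 2: [0, 5, 15, 17, 21, 25]; color 3: [12].

χ(G) = 3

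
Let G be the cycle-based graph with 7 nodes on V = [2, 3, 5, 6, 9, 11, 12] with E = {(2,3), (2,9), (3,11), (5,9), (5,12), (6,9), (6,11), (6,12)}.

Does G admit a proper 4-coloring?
A valid 4-coloring: color 1: [3, 5, 6]; color 2: [9, 11, 12]; color 3: [2].
(χ(G) = 3 ≤ 4.)

Yes, G is 4-colorable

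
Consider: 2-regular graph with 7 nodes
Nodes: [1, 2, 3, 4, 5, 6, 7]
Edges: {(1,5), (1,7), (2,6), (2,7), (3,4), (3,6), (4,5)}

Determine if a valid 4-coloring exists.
Yes, G is 4-colorable

A valid 4-coloring: color 1: [1, 4, 6]; color 2: [2, 3, 5]; color 3: [7].
(χ(G) = 3 ≤ 4.)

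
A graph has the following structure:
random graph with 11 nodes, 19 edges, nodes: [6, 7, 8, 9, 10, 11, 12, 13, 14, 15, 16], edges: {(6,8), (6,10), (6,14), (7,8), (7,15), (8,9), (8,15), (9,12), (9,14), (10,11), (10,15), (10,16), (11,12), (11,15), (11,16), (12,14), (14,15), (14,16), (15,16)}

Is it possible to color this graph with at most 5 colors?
A valid 5-coloring: color 1: [6, 12, 13, 15]; color 2: [8, 10, 14]; color 3: [7, 9, 16]; color 4: [11].
(χ(G) = 4 ≤ 5.)

Yes, G is 5-colorable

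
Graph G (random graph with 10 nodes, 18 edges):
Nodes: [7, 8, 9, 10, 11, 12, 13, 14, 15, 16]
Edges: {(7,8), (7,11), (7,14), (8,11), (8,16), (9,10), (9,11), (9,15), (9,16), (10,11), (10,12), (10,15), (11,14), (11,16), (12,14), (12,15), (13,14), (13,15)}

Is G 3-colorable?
Suppose a proper 3-coloring c exists. The clique [7, 8, 11] takes 3 distinct colors; by symmetry let c(7) = 1, c(8) = 2, c(11) = 3.
- Vertex 14: neighbors [7, 11] already have colors [1, 3] ⇒ c(14) = 2.
- Vertex 16: neighbors [8, 11] already have colors [2, 3] ⇒ c(16) = 1.
- Vertex 9: neighbors [16, 11] already have colors [1, 3] ⇒ c(9) = 2.
- Vertex 10: neighbors [9, 11] already have colors [2, 3] ⇒ c(10) = 1.
- Vertex 15: neighbors [10, 9] already have colors [1, 2] ⇒ c(15) = 3.
- Vertex 12: neighbors [10, 14, 15] already have colors [1, 2, 3] — all 3 colors blocked. Contradiction.
The forced assignments end in a contradiction, so G has no proper 3-coloring (χ ≥ 4).

No, G is not 3-colorable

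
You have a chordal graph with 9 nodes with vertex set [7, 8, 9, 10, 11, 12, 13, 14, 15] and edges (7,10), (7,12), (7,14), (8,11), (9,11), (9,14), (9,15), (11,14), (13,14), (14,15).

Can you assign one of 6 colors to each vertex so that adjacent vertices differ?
A valid 6-coloring: color 1: [8, 10, 12, 14]; color 2: [7, 9, 13]; color 3: [11, 15].
(χ(G) = 3 ≤ 6.)

Yes, G is 6-colorable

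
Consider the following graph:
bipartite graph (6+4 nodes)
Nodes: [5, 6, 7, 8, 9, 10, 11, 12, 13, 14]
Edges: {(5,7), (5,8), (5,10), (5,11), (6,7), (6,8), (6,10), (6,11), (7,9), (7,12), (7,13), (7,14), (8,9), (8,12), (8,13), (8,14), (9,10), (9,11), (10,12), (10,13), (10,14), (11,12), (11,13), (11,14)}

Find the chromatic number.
χ(G) = 2

Clique number ω(G) = 2 (lower bound: χ ≥ ω).
The graph is bipartite (no odd cycle), so 2 colors suffice: χ(G) = 2.
A valid 2-coloring: color 1: [7, 8, 10, 11]; color 2: [5, 6, 9, 12, 13, 14].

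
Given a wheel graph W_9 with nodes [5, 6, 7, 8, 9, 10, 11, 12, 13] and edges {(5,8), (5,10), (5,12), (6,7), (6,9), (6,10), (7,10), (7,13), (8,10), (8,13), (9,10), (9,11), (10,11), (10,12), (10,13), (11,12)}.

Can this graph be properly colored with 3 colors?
Yes, G is 3-colorable

A valid 3-coloring: color 1: [10]; color 2: [5, 6, 11, 13]; color 3: [7, 8, 9, 12].
(χ(G) = 3 ≤ 3.)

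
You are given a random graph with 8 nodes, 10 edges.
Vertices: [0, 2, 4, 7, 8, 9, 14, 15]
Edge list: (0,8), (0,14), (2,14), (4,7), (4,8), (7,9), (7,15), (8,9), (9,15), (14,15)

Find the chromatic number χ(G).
Clique number ω(G) = 3 (lower bound: χ ≥ ω).
The clique on [7, 9, 15] has size 3, forcing χ ≥ 3, and the coloring below uses 3 colors, so χ(G) = 3.
A valid 3-coloring: color 1: [4, 9, 14]; color 2: [2, 8, 15]; color 3: [0, 7].

χ(G) = 3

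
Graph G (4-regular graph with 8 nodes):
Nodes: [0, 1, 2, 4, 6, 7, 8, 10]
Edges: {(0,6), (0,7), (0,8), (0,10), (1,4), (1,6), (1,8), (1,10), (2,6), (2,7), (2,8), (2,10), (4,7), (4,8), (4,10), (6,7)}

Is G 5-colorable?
A valid 5-coloring: color 1: [6, 8, 10]; color 2: [0, 2, 4]; color 3: [1, 7].
(χ(G) = 3 ≤ 5.)

Yes, G is 5-colorable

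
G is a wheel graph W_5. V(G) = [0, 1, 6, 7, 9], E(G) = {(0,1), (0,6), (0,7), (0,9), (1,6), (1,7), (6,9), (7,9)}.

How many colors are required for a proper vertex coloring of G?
χ(G) = 3

Clique number ω(G) = 3 (lower bound: χ ≥ ω).
The clique on [0, 1, 6] has size 3, forcing χ ≥ 3, and the coloring below uses 3 colors, so χ(G) = 3.
A valid 3-coloring: color 1: [0]; color 2: [1, 9]; color 3: [6, 7].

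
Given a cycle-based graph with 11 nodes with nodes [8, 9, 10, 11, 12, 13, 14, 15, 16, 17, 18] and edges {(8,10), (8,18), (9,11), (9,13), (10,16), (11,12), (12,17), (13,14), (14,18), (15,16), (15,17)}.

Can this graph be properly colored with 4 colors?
Yes, G is 4-colorable

A valid 4-coloring: color 1: [9, 10, 12, 15, 18]; color 2: [8, 11, 14, 16, 17]; color 3: [13].
(χ(G) = 3 ≤ 4.)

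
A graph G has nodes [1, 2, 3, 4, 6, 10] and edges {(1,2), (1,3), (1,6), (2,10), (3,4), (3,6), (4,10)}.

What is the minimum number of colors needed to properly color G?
Clique number ω(G) = 3 (lower bound: χ ≥ ω).
The clique on [1, 3, 6] has size 3, forcing χ ≥ 3, and the coloring below uses 3 colors, so χ(G) = 3.
A valid 3-coloring: color 1: [1, 10]; color 2: [2, 3]; color 3: [4, 6].

χ(G) = 3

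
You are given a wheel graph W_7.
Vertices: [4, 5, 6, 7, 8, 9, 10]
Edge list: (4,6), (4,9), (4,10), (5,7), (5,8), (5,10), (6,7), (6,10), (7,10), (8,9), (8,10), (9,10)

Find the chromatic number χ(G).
χ(G) = 3

Clique number ω(G) = 3 (lower bound: χ ≥ ω).
The clique on [8, 9, 10] has size 3, forcing χ ≥ 3, and the coloring below uses 3 colors, so χ(G) = 3.
A valid 3-coloring: color 1: [10]; color 2: [5, 6, 9]; color 3: [4, 7, 8].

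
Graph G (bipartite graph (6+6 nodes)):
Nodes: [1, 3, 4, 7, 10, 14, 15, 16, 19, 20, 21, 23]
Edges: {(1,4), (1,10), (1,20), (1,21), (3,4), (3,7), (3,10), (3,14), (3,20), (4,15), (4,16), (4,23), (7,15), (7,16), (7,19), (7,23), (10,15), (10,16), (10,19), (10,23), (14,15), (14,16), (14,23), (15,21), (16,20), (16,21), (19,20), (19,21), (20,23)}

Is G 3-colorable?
A valid 3-coloring: color 1: [4, 7, 10, 14, 20, 21]; color 2: [1, 3, 15, 16, 19, 23].
(χ(G) = 2 ≤ 3.)

Yes, G is 3-colorable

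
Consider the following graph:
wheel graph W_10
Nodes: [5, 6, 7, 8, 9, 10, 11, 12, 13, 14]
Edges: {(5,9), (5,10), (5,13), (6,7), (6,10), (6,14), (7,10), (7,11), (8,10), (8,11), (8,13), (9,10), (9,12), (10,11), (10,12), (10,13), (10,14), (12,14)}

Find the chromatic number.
χ(G) = 4

Clique number ω(G) = 3 (lower bound: χ ≥ ω).
Odd cycle [8, 13, 5, 9, 12, 14, 6, 7, 11] needs 3 colors (χ ≥ 3).
Vertex 10 is adjacent to every vertex of [5, 6, 7, 8, 9, 11, 12, 13, 14], which already need 3 colors among themselves, so 10 needs a new color (χ ≥ 4).
The coloring below uses 4 colors, so χ(G) = 4.
A valid 4-coloring: color 1: [10]; color 2: [5, 7, 8, 12]; color 3: [9, 11, 13, 14]; color 4: [6].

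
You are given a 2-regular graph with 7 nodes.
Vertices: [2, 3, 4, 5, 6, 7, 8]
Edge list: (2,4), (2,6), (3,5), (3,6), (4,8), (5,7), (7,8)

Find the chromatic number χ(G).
χ(G) = 3

Clique number ω(G) = 2 (lower bound: χ ≥ ω).
Odd cycle [2, 4, 8, 7, 5, 3, 6] needs 3 colors (χ ≥ 3).
The coloring below uses 3 colors, so χ(G) = 3.
A valid 3-coloring: color 1: [2, 3, 8]; color 2: [4, 5, 6]; color 3: [7].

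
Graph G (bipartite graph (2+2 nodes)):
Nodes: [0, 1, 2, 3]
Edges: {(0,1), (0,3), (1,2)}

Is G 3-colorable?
A valid 3-coloring: color 1: [0, 2]; color 2: [1, 3].
(χ(G) = 2 ≤ 3.)

Yes, G is 3-colorable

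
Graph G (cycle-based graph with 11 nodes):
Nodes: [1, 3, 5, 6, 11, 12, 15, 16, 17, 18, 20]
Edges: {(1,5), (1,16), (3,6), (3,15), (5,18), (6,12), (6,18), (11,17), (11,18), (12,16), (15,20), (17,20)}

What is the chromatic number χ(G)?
χ(G) = 3

Clique number ω(G) = 2 (lower bound: χ ≥ ω).
Odd cycle [6, 3, 15, 20, 17, 11, 18] needs 3 colors (χ ≥ 3).
The coloring below uses 3 colors, so χ(G) = 3.
A valid 3-coloring: color 1: [1, 3, 12, 18, 20]; color 2: [5, 6, 11, 15, 16]; color 3: [17].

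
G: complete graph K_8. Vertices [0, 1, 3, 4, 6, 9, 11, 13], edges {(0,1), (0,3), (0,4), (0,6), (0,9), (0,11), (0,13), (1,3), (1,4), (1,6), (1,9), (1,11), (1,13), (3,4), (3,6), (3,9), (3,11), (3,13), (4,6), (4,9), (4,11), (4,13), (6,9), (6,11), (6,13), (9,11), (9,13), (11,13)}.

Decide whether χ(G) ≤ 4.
No, G is not 4-colorable

The clique on vertices [0, 1, 3, 4, 6, 9, 11, 13] has size 8 > 4, so it alone needs 8 colors.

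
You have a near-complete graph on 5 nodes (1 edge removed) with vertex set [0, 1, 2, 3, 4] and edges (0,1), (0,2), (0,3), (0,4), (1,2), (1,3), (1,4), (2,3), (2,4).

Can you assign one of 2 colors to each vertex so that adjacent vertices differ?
The clique on vertices [0, 1, 2, 3] has size 4 > 2, so it alone needs 4 colors.

No, G is not 2-colorable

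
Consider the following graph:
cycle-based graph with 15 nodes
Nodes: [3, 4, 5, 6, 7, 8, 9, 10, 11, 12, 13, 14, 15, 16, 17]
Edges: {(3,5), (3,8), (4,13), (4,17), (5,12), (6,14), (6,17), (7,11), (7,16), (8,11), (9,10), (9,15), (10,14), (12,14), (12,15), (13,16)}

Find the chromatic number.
χ(G) = 3

Clique number ω(G) = 2 (lower bound: χ ≥ ω).
Odd cycle [10, 9, 15, 12, 14] needs 3 colors (χ ≥ 3).
The coloring below uses 3 colors, so χ(G) = 3.
A valid 3-coloring: color 1: [5, 7, 8, 9, 13, 14, 17]; color 2: [3, 4, 6, 10, 11, 12, 16]; color 3: [15].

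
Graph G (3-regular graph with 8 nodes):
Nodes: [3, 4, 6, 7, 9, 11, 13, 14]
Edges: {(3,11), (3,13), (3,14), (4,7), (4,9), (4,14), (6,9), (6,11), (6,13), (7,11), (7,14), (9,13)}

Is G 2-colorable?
No, G is not 2-colorable

The clique on vertices [4, 7, 14] has size 3 > 2, so it alone needs 3 colors.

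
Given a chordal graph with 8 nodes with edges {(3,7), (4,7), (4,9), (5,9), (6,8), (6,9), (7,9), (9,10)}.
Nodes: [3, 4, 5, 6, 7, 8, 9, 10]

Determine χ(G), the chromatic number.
Clique number ω(G) = 3 (lower bound: χ ≥ ω).
The clique on [4, 7, 9] has size 3, forcing χ ≥ 3, and the coloring below uses 3 colors, so χ(G) = 3.
A valid 3-coloring: color 1: [3, 8, 9]; color 2: [5, 6, 7, 10]; color 3: [4].

χ(G) = 3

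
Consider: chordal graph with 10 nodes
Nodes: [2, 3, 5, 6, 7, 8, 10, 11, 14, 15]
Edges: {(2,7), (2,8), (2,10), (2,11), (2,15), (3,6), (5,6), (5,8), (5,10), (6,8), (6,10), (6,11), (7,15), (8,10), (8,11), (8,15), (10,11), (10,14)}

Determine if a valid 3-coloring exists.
The clique on vertices [2, 8, 10, 11] has size 4 > 3, so it alone needs 4 colors.

No, G is not 3-colorable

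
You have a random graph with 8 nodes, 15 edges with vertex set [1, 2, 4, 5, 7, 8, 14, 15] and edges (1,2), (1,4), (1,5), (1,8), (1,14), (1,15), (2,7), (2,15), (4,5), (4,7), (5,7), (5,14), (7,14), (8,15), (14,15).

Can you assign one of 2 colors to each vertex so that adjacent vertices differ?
The clique on vertices [1, 4, 5] has size 3 > 2, so it alone needs 3 colors.

No, G is not 2-colorable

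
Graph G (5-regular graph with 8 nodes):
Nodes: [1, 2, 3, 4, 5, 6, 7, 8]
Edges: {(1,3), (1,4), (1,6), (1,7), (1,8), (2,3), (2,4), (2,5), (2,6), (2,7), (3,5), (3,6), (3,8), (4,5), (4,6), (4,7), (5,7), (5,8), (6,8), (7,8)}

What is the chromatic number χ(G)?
χ(G) = 4

Clique number ω(G) = 4 (lower bound: χ ≥ ω).
The clique on [1, 3, 6, 8] has size 4, forcing χ ≥ 4, and the coloring below uses 4 colors, so χ(G) = 4.
A valid 4-coloring: color 1: [4, 8]; color 2: [3, 7]; color 3: [1, 2]; color 4: [5, 6].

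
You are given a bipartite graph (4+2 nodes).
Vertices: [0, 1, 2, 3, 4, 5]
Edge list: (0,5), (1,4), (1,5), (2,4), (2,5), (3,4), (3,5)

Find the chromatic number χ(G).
χ(G) = 2

Clique number ω(G) = 2 (lower bound: χ ≥ ω).
The graph is bipartite (no odd cycle), so 2 colors suffice: χ(G) = 2.
A valid 2-coloring: color 1: [4, 5]; color 2: [0, 1, 2, 3].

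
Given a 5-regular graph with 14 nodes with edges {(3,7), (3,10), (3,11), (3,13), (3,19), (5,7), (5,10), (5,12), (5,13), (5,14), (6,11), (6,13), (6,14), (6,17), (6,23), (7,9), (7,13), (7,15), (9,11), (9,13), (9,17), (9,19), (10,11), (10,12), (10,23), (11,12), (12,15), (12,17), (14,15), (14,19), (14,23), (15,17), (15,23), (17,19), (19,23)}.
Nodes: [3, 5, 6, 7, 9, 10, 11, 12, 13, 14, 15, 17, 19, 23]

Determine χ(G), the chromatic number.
Clique number ω(G) = 3 (lower bound: χ ≥ ω).
Suppose a proper 3-coloring c exists. The clique [3, 7, 13] takes 3 distinct colors; by symmetry let c(3) = 1, c(7) = 2, c(13) = 3.
- Vertex 5: neighbors [7, 13] already have colors [2, 3] ⇒ c(5) = 1.
- Vertex 9: neighbors [7, 13] already have colors [2, 3] ⇒ c(9) = 1.
- Vertex 6: neighbors [13] already have colors [3]; try each remaining color.
- Case c(6) = 1:
  - Vertex 12: neighbors [5] already have colors [1]; try each remaining color.
  - Case c(12) = 2:
    - Vertex 10: neighbors [3, 12] already have colors [1, 2] ⇒ c(10) = 3.
    - Vertex 11: neighbors [3, 12, 10] already have colors [1, 2, 3] — all 3 colors blocked. Contradiction.
  - Case c(12) = 3:
    - Vertex 15: neighbors [7, 12] already have colors [2, 3] ⇒ c(15) = 1.
    - Vertex 10: neighbors [3, 12] already have colors [1, 3] ⇒ c(10) = 2.
    - Vertex 11: neighbors [3, 10, 12] already have colors [1, 2, 3] — all 3 colors blocked. Contradiction.
- Case c(6) = 2:
  - Vertex 14: neighbors [5, 6] already have colors [1, 2] ⇒ c(14) = 3.
  - Vertex 15: neighbors [7, 14] already have colors [2, 3] ⇒ c(15) = 1.
  - Vertex 23: neighbors [15, 6, 14] already have colors [1, 2, 3] — all 3 colors blocked. Contradiction.
Every case ends in a contradiction, so G has no proper 3-coloring (χ ≥ 4).
The coloring below uses 4 colors, so χ(G) = 4.
A valid 4-coloring: color 1: [12, 13, 19]; color 2: [3, 5, 6, 9, 15]; color 3: [7, 10, 14, 17]; color 4: [11, 23].

χ(G) = 4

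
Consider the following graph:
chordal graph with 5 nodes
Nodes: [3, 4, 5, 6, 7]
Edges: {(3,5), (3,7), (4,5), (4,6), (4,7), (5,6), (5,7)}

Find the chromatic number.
Clique number ω(G) = 3 (lower bound: χ ≥ ω).
The clique on [3, 5, 7] has size 3, forcing χ ≥ 3, and the coloring below uses 3 colors, so χ(G) = 3.
A valid 3-coloring: color 1: [5]; color 2: [6, 7]; color 3: [3, 4].

χ(G) = 3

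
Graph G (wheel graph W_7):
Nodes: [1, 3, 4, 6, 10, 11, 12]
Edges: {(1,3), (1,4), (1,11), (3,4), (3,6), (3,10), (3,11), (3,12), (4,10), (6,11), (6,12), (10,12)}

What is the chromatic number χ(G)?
χ(G) = 3

Clique number ω(G) = 3 (lower bound: χ ≥ ω).
The clique on [1, 3, 11] has size 3, forcing χ ≥ 3, and the coloring below uses 3 colors, so χ(G) = 3.
A valid 3-coloring: color 1: [3]; color 2: [1, 6, 10]; color 3: [4, 11, 12].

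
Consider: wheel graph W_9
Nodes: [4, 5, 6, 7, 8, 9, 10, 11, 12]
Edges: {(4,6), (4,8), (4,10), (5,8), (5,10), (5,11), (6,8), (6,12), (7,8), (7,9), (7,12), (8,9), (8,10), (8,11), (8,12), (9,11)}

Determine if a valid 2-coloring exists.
The clique on vertices [4, 8, 10] has size 3 > 2, so it alone needs 3 colors.

No, G is not 2-colorable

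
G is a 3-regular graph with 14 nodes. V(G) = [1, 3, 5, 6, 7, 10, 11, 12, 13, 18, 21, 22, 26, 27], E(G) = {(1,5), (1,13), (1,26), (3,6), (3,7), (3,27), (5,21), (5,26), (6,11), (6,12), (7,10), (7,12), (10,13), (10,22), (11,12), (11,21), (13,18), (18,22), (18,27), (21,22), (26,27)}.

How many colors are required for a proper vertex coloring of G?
Clique number ω(G) = 3 (lower bound: χ ≥ ω).
The clique on [1, 5, 26] has size 3, forcing χ ≥ 3, and the coloring below uses 3 colors, so χ(G) = 3.
A valid 3-coloring: color 1: [6, 7, 13, 21, 26]; color 2: [5, 12, 22, 27]; color 3: [1, 3, 10, 11, 18].

χ(G) = 3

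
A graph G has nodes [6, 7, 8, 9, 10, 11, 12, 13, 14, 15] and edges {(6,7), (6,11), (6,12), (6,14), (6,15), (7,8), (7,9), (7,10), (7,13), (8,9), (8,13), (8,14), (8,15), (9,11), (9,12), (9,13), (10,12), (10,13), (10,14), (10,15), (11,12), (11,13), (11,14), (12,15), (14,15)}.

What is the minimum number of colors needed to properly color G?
Clique number ω(G) = 4 (lower bound: χ ≥ ω).
The clique on [7, 8, 9, 13] has size 4, forcing χ ≥ 4, and the coloring below uses 4 colors, so χ(G) = 4.
A valid 4-coloring: color 1: [8, 10, 11]; color 2: [6, 13]; color 3: [9, 15]; color 4: [7, 12, 14].

χ(G) = 4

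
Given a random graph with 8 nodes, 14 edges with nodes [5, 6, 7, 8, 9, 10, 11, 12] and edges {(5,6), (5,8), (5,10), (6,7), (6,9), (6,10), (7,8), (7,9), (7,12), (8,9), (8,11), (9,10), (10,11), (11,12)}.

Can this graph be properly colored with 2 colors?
The clique on vertices [7, 8, 9] has size 3 > 2, so it alone needs 3 colors.

No, G is not 2-colorable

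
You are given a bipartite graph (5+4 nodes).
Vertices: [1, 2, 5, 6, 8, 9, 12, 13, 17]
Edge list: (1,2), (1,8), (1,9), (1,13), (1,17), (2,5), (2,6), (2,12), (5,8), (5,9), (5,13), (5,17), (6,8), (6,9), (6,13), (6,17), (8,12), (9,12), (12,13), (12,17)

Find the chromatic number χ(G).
χ(G) = 2

Clique number ω(G) = 2 (lower bound: χ ≥ ω).
The graph is bipartite (no odd cycle), so 2 colors suffice: χ(G) = 2.
A valid 2-coloring: color 1: [1, 5, 6, 12]; color 2: [2, 8, 9, 13, 17].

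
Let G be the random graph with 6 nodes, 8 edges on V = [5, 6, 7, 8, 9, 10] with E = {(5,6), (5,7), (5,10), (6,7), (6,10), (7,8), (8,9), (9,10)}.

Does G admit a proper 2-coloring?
No, G is not 2-colorable

The clique on vertices [5, 6, 10] has size 3 > 2, so it alone needs 3 colors.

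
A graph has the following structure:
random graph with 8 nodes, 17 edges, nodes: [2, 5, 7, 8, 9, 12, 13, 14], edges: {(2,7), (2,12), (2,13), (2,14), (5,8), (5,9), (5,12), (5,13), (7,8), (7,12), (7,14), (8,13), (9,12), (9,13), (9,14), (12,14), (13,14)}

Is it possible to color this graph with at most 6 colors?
A valid 6-coloring: color 1: [12, 13]; color 2: [8, 14]; color 3: [2, 5]; color 4: [7, 9].
(χ(G) = 4 ≤ 6.)

Yes, G is 6-colorable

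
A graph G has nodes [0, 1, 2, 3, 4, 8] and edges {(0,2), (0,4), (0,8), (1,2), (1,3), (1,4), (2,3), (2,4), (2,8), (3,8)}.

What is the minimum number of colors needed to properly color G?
Clique number ω(G) = 3 (lower bound: χ ≥ ω).
Odd cycle [1, 4, 0, 8, 3] needs 3 colors (χ ≥ 3).
Vertex 2 is adjacent to every vertex of [0, 1, 3, 4, 8], which already need 3 colors among themselves, so 2 needs a new color (χ ≥ 4).
The coloring below uses 4 colors, so χ(G) = 4.
A valid 4-coloring: color 1: [2]; color 2: [1, 8]; color 3: [3, 4]; color 4: [0].

χ(G) = 4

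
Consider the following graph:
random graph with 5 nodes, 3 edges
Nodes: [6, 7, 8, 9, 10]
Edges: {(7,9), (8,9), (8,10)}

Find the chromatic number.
χ(G) = 2

Clique number ω(G) = 2 (lower bound: χ ≥ ω).
The graph is bipartite (no odd cycle), so 2 colors suffice: χ(G) = 2.
A valid 2-coloring: color 1: [6, 9, 10]; color 2: [7, 8].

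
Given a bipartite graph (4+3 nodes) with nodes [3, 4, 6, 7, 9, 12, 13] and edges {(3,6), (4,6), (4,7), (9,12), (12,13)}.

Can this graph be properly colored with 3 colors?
A valid 3-coloring: color 1: [3, 4, 12]; color 2: [6, 7, 9, 13].
(χ(G) = 2 ≤ 3.)

Yes, G is 3-colorable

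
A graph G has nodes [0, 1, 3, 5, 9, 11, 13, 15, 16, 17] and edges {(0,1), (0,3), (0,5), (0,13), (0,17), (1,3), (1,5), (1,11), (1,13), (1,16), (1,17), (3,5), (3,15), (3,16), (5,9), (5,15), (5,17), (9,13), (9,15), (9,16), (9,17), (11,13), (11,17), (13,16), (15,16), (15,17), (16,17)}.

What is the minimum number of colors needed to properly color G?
χ(G) = 4

Clique number ω(G) = 4 (lower bound: χ ≥ ω).
The clique on [0, 1, 5, 17] has size 4, forcing χ ≥ 4, and the coloring below uses 4 colors, so χ(G) = 4.
A valid 4-coloring: color 1: [3, 13, 17]; color 2: [1, 9]; color 3: [5, 11, 16]; color 4: [0, 15].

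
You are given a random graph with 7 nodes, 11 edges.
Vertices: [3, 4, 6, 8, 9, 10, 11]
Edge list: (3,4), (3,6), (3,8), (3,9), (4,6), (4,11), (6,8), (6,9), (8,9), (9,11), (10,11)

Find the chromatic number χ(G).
Clique number ω(G) = 4 (lower bound: χ ≥ ω).
The clique on [3, 6, 8, 9] has size 4, forcing χ ≥ 4, and the coloring below uses 4 colors, so χ(G) = 4.
A valid 4-coloring: color 1: [6, 11]; color 2: [4, 9, 10]; color 3: [3]; color 4: [8].

χ(G) = 4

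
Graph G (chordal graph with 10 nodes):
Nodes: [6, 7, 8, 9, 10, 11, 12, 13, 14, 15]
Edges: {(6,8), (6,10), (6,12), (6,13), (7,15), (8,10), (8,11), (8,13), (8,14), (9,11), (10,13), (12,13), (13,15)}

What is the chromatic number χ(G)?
χ(G) = 4

Clique number ω(G) = 4 (lower bound: χ ≥ ω).
The clique on [6, 8, 10, 13] has size 4, forcing χ ≥ 4, and the coloring below uses 4 colors, so χ(G) = 4.
A valid 4-coloring: color 1: [8, 9, 12, 15]; color 2: [7, 11, 13, 14]; color 3: [6]; color 4: [10].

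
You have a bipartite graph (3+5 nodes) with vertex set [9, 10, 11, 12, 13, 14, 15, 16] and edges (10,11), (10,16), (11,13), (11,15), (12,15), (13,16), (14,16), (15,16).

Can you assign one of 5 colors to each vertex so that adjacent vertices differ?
A valid 5-coloring: color 1: [9, 11, 12, 16]; color 2: [10, 13, 14, 15].
(χ(G) = 2 ≤ 5.)

Yes, G is 5-colorable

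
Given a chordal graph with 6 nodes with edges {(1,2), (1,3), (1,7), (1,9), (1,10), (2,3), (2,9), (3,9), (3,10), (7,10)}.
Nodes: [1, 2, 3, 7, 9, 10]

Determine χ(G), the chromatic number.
Clique number ω(G) = 4 (lower bound: χ ≥ ω).
The clique on [1, 2, 3, 9] has size 4, forcing χ ≥ 4, and the coloring below uses 4 colors, so χ(G) = 4.
A valid 4-coloring: color 1: [1]; color 2: [3, 7]; color 3: [2, 10]; color 4: [9].

χ(G) = 4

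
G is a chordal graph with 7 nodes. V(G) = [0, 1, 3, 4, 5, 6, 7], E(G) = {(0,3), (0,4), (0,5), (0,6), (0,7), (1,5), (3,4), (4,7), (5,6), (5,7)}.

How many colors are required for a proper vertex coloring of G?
Clique number ω(G) = 3 (lower bound: χ ≥ ω).
The clique on [0, 3, 4] has size 3, forcing χ ≥ 3, and the coloring below uses 3 colors, so χ(G) = 3.
A valid 3-coloring: color 1: [0, 1]; color 2: [4, 5]; color 3: [3, 6, 7].

χ(G) = 3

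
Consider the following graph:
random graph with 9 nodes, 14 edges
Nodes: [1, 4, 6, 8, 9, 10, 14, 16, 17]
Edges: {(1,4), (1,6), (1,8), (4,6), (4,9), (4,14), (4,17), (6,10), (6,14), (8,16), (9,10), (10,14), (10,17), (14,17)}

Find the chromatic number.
χ(G) = 3

Clique number ω(G) = 3 (lower bound: χ ≥ ω).
The clique on [10, 14, 17] has size 3, forcing χ ≥ 3, and the coloring below uses 3 colors, so χ(G) = 3.
A valid 3-coloring: color 1: [4, 8, 10]; color 2: [6, 9, 16, 17]; color 3: [1, 14].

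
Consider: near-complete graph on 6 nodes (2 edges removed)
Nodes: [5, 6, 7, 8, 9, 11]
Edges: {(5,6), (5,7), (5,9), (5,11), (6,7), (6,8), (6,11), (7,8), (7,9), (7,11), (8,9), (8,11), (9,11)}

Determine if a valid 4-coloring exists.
A valid 4-coloring: color 1: [11]; color 2: [7]; color 3: [6, 9]; color 4: [5, 8].
(χ(G) = 4 ≤ 4.)

Yes, G is 4-colorable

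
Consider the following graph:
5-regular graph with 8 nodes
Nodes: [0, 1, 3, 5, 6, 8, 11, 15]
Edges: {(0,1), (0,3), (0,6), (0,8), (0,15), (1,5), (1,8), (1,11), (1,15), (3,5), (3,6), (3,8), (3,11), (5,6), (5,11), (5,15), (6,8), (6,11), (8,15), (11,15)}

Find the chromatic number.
χ(G) = 4

Clique number ω(G) = 4 (lower bound: χ ≥ ω).
The clique on [0, 1, 8, 15] has size 4, forcing χ ≥ 4, and the coloring below uses 4 colors, so χ(G) = 4.
A valid 4-coloring: color 1: [6, 15]; color 2: [5, 8]; color 3: [1, 3]; color 4: [0, 11].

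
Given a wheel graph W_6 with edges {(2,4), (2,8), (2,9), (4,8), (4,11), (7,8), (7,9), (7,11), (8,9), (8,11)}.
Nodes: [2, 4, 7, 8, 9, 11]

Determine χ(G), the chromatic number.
χ(G) = 4

Clique number ω(G) = 3 (lower bound: χ ≥ ω).
Odd cycle [2, 9, 7, 11, 4] needs 3 colors (χ ≥ 3).
Vertex 8 is adjacent to every vertex of [2, 4, 7, 9, 11], which already need 3 colors among themselves, so 8 needs a new color (χ ≥ 4).
The coloring below uses 4 colors, so χ(G) = 4.
A valid 4-coloring: color 1: [8]; color 2: [2, 11]; color 3: [4, 9]; color 4: [7].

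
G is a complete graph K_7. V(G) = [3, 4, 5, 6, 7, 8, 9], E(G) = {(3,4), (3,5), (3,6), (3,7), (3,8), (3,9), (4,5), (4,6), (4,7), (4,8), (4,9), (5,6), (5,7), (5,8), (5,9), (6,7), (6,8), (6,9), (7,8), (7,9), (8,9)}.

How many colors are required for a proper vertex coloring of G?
χ(G) = 7

Clique number ω(G) = 7 (lower bound: χ ≥ ω).
The clique on [3, 4, 5, 6, 7, 8, 9] has size 7, forcing χ ≥ 7, and the coloring below uses 7 colors, so χ(G) = 7.
A valid 7-coloring: color 1: [6]; color 2: [3]; color 3: [4]; color 4: [5]; color 5: [8]; color 6: [7]; color 7: [9].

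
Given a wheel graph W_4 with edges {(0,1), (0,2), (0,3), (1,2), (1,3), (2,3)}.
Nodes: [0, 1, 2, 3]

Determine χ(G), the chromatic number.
Clique number ω(G) = 4 (lower bound: χ ≥ ω).
The clique on [0, 1, 2, 3] has size 4, forcing χ ≥ 4, and the coloring below uses 4 colors, so χ(G) = 4.
A valid 4-coloring: color 1: [2]; color 2: [1]; color 3: [0]; color 4: [3].

χ(G) = 4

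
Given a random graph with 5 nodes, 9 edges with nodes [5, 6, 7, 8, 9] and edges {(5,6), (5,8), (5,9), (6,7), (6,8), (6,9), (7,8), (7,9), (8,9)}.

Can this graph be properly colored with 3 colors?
No, G is not 3-colorable

The clique on vertices [5, 6, 8, 9] has size 4 > 3, so it alone needs 4 colors.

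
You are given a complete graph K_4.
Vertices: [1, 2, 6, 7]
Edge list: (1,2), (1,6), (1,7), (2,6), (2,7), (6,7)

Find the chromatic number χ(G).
Clique number ω(G) = 4 (lower bound: χ ≥ ω).
The clique on [1, 2, 6, 7] has size 4, forcing χ ≥ 4, and the coloring below uses 4 colors, so χ(G) = 4.
A valid 4-coloring: color 1: [7]; color 2: [2]; color 3: [1]; color 4: [6].

χ(G) = 4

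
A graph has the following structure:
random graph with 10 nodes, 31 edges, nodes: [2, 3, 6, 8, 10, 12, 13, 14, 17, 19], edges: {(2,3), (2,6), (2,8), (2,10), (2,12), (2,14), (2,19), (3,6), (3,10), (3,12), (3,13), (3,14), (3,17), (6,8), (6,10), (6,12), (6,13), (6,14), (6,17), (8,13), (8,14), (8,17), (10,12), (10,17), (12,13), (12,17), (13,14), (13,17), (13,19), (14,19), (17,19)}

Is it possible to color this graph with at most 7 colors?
A valid 7-coloring: color 1: [6, 19]; color 2: [10, 13]; color 3: [3, 8]; color 4: [2, 17]; color 5: [12, 14].
(χ(G) = 5 ≤ 7.)

Yes, G is 7-colorable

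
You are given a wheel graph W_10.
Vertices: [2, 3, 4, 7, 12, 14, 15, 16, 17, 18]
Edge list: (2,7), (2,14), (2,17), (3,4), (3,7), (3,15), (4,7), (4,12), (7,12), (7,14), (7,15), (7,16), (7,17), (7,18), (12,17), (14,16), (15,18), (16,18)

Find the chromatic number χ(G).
χ(G) = 4

Clique number ω(G) = 3 (lower bound: χ ≥ ω).
Odd cycle [16, 14, 2, 17, 12, 4, 3, 15, 18] needs 3 colors (χ ≥ 3).
Vertex 7 is adjacent to every vertex of [2, 3, 4, 12, 14, 15, 16, 17, 18], which already need 3 colors among themselves, so 7 needs a new color (χ ≥ 4).
The coloring below uses 4 colors, so χ(G) = 4.
A valid 4-coloring: color 1: [7]; color 2: [2, 12, 15, 16]; color 3: [4, 14, 17, 18]; color 4: [3].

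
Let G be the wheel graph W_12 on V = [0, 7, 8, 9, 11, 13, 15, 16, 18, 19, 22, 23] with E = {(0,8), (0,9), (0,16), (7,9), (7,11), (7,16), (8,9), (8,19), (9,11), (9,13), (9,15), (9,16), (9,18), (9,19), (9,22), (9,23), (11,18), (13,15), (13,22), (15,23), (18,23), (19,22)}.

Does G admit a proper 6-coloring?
A valid 6-coloring: color 1: [9]; color 2: [0, 7, 15, 18, 19]; color 3: [8, 11, 16, 22, 23]; color 4: [13].
(χ(G) = 4 ≤ 6.)

Yes, G is 6-colorable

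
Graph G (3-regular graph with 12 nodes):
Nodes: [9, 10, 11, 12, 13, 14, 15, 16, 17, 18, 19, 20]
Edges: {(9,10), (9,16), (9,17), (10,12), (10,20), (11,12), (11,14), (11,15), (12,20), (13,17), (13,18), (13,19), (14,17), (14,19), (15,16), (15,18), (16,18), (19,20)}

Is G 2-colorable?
No, G is not 2-colorable

The clique on vertices [10, 12, 20] has size 3 > 2, so it alone needs 3 colors.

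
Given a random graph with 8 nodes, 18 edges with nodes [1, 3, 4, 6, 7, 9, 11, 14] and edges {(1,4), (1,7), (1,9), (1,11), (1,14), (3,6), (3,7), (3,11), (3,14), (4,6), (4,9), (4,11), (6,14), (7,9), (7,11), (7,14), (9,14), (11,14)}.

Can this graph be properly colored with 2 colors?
No, G is not 2-colorable

The clique on vertices [1, 7, 9, 14] has size 4 > 2, so it alone needs 4 colors.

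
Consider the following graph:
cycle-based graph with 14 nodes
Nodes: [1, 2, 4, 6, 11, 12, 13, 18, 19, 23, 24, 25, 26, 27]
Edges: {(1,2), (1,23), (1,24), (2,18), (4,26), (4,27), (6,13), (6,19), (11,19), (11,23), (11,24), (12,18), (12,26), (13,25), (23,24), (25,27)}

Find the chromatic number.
Clique number ω(G) = 3 (lower bound: χ ≥ ω).
The clique on [1, 23, 24] has size 3, forcing χ ≥ 3, and the coloring below uses 3 colors, so χ(G) = 3.
A valid 3-coloring: color 1: [1, 4, 6, 11, 18, 25]; color 2: [2, 12, 13, 19, 24, 27]; color 3: [23, 26].

χ(G) = 3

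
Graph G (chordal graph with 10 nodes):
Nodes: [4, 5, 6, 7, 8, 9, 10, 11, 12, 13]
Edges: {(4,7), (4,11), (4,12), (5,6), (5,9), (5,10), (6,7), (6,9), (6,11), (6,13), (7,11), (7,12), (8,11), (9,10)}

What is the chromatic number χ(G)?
χ(G) = 3

Clique number ω(G) = 3 (lower bound: χ ≥ ω).
The clique on [4, 7, 11] has size 3, forcing χ ≥ 3, and the coloring below uses 3 colors, so χ(G) = 3.
A valid 3-coloring: color 1: [4, 6, 8, 10]; color 2: [9, 11, 12, 13]; color 3: [5, 7].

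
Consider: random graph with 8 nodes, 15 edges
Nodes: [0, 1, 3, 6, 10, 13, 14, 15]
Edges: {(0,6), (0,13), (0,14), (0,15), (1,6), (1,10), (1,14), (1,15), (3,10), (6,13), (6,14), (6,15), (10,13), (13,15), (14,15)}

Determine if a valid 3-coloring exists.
The clique on vertices [0, 6, 13, 15] has size 4 > 3, so it alone needs 4 colors.

No, G is not 3-colorable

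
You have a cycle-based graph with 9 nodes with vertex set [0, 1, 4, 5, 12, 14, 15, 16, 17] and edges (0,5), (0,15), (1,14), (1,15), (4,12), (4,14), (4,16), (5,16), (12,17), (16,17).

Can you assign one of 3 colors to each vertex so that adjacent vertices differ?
A valid 3-coloring: color 1: [0, 1, 12, 16]; color 2: [4, 5, 15, 17]; color 3: [14].
(χ(G) = 3 ≤ 3.)

Yes, G is 3-colorable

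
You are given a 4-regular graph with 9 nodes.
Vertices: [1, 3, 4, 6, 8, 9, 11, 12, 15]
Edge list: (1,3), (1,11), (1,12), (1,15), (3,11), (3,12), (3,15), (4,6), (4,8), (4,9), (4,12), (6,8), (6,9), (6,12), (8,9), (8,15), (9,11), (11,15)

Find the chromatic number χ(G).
Clique number ω(G) = 4 (lower bound: χ ≥ ω).
The clique on [1, 3, 11, 15] has size 4, forcing χ ≥ 4, and the coloring below uses 4 colors, so χ(G) = 4.
A valid 4-coloring: color 1: [3, 4]; color 2: [9, 12, 15]; color 3: [1, 8]; color 4: [6, 11].

χ(G) = 4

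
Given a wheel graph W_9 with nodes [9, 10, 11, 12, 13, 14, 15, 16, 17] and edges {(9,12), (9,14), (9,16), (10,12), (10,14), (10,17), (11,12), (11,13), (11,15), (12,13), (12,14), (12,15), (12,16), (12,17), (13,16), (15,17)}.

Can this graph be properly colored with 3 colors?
A valid 3-coloring: color 1: [12]; color 2: [11, 14, 16, 17]; color 3: [9, 10, 13, 15].
(χ(G) = 3 ≤ 3.)

Yes, G is 3-colorable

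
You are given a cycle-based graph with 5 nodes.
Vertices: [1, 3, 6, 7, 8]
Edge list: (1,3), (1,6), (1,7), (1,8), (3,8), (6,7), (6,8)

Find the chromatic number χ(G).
χ(G) = 3

Clique number ω(G) = 3 (lower bound: χ ≥ ω).
The clique on [1, 3, 8] has size 3, forcing χ ≥ 3, and the coloring below uses 3 colors, so χ(G) = 3.
A valid 3-coloring: color 1: [1]; color 2: [7, 8]; color 3: [3, 6].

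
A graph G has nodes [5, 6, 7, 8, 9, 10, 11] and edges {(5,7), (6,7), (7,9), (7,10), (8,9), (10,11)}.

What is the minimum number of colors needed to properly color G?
χ(G) = 2

Clique number ω(G) = 2 (lower bound: χ ≥ ω).
The graph is bipartite (no odd cycle), so 2 colors suffice: χ(G) = 2.
A valid 2-coloring: color 1: [7, 8, 11]; color 2: [5, 6, 9, 10].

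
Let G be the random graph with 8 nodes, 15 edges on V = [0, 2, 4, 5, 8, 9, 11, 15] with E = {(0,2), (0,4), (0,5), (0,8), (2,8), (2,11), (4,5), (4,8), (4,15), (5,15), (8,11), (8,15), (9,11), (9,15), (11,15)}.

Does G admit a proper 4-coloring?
A valid 4-coloring: color 1: [5, 8, 9]; color 2: [0, 15]; color 3: [4, 11]; color 4: [2].
(χ(G) = 4 ≤ 4.)

Yes, G is 4-colorable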